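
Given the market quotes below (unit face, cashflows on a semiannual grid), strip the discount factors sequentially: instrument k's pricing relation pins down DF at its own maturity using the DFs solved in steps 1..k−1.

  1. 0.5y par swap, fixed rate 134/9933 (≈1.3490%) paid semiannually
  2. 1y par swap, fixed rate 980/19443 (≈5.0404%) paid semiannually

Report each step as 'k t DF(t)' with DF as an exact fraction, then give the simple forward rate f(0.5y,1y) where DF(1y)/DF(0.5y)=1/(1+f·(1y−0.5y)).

step 1 [0.5y] swap r/2=67/9933: DF=(1 − 67/9933·(0))/(1+67/9933) = 9933/10000 ≈ 0.993300
step 2 [1y] swap r/2=490/19443: DF=(1 − 490/19443·(0.993300))/(1+490/19443) = 951/1000 ≈ 0.951000

1 1/2 9933/10000
2 1 951/1000
f(0.5y,1y) = ((9933/10000)/(951/1000) − 1)/(1/2) = 141/1585 ≈ 8.8959%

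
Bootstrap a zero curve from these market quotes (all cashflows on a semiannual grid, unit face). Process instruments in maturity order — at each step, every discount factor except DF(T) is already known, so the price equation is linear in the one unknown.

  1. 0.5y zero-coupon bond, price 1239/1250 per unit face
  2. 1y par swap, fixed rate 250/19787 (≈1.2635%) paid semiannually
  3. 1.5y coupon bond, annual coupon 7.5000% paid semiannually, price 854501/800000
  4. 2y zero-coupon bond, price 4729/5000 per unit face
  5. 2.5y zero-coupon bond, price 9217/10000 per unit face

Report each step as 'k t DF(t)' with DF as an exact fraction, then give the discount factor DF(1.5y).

1 1/2 1239/1250
2 1 79/80
3 3/2 479/500
4 2 4729/5000
5 5/2 9217/10000
DF(1.5y) = 479/500 ≈ 0.958000

step 1 [0.5y] zero: DF = P = 1239/1250 ≈ 0.991200
step 2 [1y] swap r/2=125/19787: DF=(1 − 125/19787·(0.991200))/(1+125/19787) = 79/80 ≈ 0.987500
step 3 [1.5y] bond c/2=3/80: DF=(854501/800000 − 3/80·(0.991200+0.987500))/(1+3/80) = 479/500 ≈ 0.958000
step 4 [2y] zero: DF = P = 4729/5000 ≈ 0.945800
step 5 [2.5y] zero: DF = P = 9217/10000 ≈ 0.921700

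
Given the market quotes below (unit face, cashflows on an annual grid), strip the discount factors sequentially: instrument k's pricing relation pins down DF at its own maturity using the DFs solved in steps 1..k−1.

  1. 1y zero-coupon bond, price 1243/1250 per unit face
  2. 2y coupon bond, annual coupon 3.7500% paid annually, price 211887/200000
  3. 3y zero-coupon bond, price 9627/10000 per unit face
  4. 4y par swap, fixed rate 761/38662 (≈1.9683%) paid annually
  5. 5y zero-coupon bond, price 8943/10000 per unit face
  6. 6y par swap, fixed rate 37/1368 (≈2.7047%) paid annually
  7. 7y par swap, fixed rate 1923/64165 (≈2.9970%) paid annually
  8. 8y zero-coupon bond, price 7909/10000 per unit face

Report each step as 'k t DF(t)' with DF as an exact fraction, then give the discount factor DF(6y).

1 1 1243/1250
2 2 2463/2500
3 3 9627/10000
4 4 9239/10000
5 5 8943/10000
6 6 8483/10000
7 7 8077/10000
8 8 7909/10000
DF(6y) = 8483/10000 ≈ 0.848300

step 1 [1y] zero: DF = P = 1243/1250 ≈ 0.994400
step 2 [2y] bond c/1=3/80: DF=(211887/200000 − 3/80·(0.994400))/(1+3/80) = 2463/2500 ≈ 0.985200
step 3 [3y] zero: DF = P = 9627/10000 ≈ 0.962700
step 4 [4y] swap r/1=761/38662: DF=(1 − 761/38662·(0.994400+0.985200+0.962700))/(1+761/38662) = 9239/10000 ≈ 0.923900
step 5 [5y] zero: DF = P = 8943/10000 ≈ 0.894300
step 6 [6y] swap r/1=37/1368: DF=(1 − 37/1368·(0.994400+0.985200+0.962700+0.923900+0.894300))/(1+37/1368) = 8483/10000 ≈ 0.848300
step 7 [7y] swap r/1=1923/64165: DF=(1 − 1923/64165·(0.994400+0.985200+0.962700+0.923900+0.894300+0.848300))/(1+1923/64165) = 8077/10000 ≈ 0.807700
step 8 [8y] zero: DF = P = 7909/10000 ≈ 0.790900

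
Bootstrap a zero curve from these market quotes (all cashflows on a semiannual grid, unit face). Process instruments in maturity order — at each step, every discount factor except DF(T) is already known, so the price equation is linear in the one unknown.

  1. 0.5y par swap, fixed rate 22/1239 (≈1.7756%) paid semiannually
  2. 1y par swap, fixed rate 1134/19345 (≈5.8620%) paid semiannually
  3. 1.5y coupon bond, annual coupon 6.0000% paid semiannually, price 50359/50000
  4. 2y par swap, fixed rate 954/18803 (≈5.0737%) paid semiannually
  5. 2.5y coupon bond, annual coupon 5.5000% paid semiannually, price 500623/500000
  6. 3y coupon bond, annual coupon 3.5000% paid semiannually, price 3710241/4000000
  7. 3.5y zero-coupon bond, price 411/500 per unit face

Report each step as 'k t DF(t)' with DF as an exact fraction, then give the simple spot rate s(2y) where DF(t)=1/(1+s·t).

1 1/2 1239/1250
2 1 9433/10000
3 3/2 1843/2000
4 2 4523/5000
5 5/2 4369/5000
6 3 8319/10000
7 7/2 411/500
s(2y) = (1/(4523/5000) − 1)/(2) = 477/9046 ≈ 5.2730%

step 1 [0.5y] swap r/2=11/1239: DF=(1 − 11/1239·(0))/(1+11/1239) = 1239/1250 ≈ 0.991200
step 2 [1y] swap r/2=567/19345: DF=(1 − 567/19345·(0.991200))/(1+567/19345) = 9433/10000 ≈ 0.943300
step 3 [1.5y] bond c/2=3/100: DF=(50359/50000 − 3/100·(0.991200+0.943300))/(1+3/100) = 1843/2000 ≈ 0.921500
step 4 [2y] swap r/2=477/18803: DF=(1 − 477/18803·(0.991200+0.943300+0.921500))/(1+477/18803) = 4523/5000 ≈ 0.904600
step 5 [2.5y] bond c/2=11/400: DF=(500623/500000 − 11/400·(0.991200+0.943300+0.921500+0.904600))/(1+11/400) = 4369/5000 ≈ 0.873800
step 6 [3y] bond c/2=7/400: DF=(3710241/4000000 − 7/400·(0.991200+0.943300+0.921500+0.904600+0.873800))/(1+7/400) = 8319/10000 ≈ 0.831900
step 7 [3.5y] zero: DF = P = 411/500 ≈ 0.822000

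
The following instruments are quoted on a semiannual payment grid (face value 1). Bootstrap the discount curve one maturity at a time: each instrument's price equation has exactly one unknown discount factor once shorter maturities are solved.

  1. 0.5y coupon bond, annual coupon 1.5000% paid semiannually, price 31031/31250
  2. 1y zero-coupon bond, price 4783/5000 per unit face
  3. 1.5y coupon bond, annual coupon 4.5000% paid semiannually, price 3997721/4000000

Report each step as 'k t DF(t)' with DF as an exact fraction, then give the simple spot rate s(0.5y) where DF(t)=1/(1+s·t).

step 1 [0.5y] bond c/2=3/400: DF=(31031/31250 − 3/400·(0))/(1+3/400) = 616/625 ≈ 0.985600
step 2 [1y] zero: DF = P = 4783/5000 ≈ 0.956600
step 3 [1.5y] bond c/2=9/400: DF=(3997721/4000000 − 9/400·(0.985600+0.956600))/(1+9/400) = 9347/10000 ≈ 0.934700

1 1/2 616/625
2 1 4783/5000
3 3/2 9347/10000
s(0.5y) = (1/(616/625) − 1)/(1/2) = 9/308 ≈ 2.9221%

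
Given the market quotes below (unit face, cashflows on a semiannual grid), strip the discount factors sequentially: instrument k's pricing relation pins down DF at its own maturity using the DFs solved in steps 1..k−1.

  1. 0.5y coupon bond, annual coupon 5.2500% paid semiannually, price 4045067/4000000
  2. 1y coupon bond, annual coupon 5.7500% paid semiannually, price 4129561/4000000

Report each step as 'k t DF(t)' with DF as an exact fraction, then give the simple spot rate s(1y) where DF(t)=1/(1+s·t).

step 1 [0.5y] bond c/2=21/800: DF=(4045067/4000000 − 21/800·(0))/(1+21/800) = 4927/5000 ≈ 0.985400
step 2 [1y] bond c/2=23/800: DF=(4129561/4000000 − 23/800·(0.985400))/(1+23/800) = 122/125 ≈ 0.976000

1 1/2 4927/5000
2 1 122/125
s(1y) = (1/(122/125) − 1)/(1) = 3/122 ≈ 2.4590%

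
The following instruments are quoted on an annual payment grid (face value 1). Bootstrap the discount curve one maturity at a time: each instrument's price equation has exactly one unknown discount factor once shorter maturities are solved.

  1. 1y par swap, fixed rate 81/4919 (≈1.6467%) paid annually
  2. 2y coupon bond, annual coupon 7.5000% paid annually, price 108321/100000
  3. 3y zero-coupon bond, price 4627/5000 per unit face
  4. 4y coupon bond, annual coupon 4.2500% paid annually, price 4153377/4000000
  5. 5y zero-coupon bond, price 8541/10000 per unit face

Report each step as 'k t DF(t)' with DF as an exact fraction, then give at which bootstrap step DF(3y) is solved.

1 1 4919/5000
2 2 939/1000
3 3 4627/5000
4 4 8799/10000
5 5 8541/10000
DF(3y) is solved at step 3

step 1 [1y] swap r/1=81/4919: DF=(1 − 81/4919·(0))/(1+81/4919) = 4919/5000 ≈ 0.983800
step 2 [2y] bond c/1=3/40: DF=(108321/100000 − 3/40·(0.983800))/(1+3/40) = 939/1000 ≈ 0.939000
step 3 [3y] zero: DF = P = 4627/5000 ≈ 0.925400
step 4 [4y] bond c/1=17/400: DF=(4153377/4000000 − 17/400·(0.983800+0.939000+0.925400))/(1+17/400) = 8799/10000 ≈ 0.879900
step 5 [5y] zero: DF = P = 8541/10000 ≈ 0.854100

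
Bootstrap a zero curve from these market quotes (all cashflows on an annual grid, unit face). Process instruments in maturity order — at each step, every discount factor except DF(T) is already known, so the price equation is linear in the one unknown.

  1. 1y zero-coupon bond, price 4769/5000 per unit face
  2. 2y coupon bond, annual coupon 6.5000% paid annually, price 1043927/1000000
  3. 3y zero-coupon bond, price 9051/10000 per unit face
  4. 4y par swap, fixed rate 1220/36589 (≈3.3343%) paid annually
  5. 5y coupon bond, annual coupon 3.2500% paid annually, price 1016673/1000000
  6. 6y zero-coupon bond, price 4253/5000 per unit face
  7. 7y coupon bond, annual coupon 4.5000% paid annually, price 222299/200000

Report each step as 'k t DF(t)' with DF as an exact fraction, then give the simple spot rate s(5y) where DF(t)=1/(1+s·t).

step 1 [1y] zero: DF = P = 4769/5000 ≈ 0.953800
step 2 [2y] bond c/1=13/200: DF=(1043927/1000000 − 13/200·(0.953800))/(1+13/200) = 461/500 ≈ 0.922000
step 3 [3y] zero: DF = P = 9051/10000 ≈ 0.905100
step 4 [4y] swap r/1=1220/36589: DF=(1 − 1220/36589·(0.953800+0.922000+0.905100))/(1+1220/36589) = 439/500 ≈ 0.878000
step 5 [5y] bond c/1=13/400: DF=(1016673/1000000 − 13/400·(0.953800+0.922000+0.905100+0.878000))/(1+13/400) = 1739/2000 ≈ 0.869500
step 6 [6y] zero: DF = P = 4253/5000 ≈ 0.850600
step 7 [7y] bond c/1=9/200: DF=(222299/200000 − 9/200·(0.953800+0.922000+0.905100+0.878000+0.869500+0.850600))/(1+9/200) = 104/125 ≈ 0.832000

1 1 4769/5000
2 2 461/500
3 3 9051/10000
4 4 439/500
5 5 1739/2000
6 6 4253/5000
7 7 104/125
s(5y) = (1/(1739/2000) − 1)/(5) = 261/8695 ≈ 3.0017%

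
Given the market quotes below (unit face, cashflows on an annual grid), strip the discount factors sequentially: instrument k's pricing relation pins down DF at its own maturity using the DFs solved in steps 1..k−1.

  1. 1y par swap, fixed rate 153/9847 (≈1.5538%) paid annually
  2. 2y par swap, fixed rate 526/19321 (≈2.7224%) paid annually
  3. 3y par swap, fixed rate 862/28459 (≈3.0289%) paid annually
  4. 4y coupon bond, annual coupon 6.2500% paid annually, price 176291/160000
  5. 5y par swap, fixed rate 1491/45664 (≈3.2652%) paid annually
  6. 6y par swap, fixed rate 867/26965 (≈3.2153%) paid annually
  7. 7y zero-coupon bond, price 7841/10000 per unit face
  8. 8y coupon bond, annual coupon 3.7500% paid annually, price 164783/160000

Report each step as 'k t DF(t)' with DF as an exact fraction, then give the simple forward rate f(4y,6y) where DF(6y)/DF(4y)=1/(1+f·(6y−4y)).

1 1 9847/10000
2 2 4737/5000
3 3 4569/5000
4 4 1087/1250
5 5 8509/10000
6 6 4133/5000
7 7 7841/10000
8 8 3847/5000
f(4y,6y) = ((1087/1250)/(4133/5000) − 1)/(2) = 215/8266 ≈ 2.6010%

step 1 [1y] swap r/1=153/9847: DF=(1 − 153/9847·(0))/(1+153/9847) = 9847/10000 ≈ 0.984700
step 2 [2y] swap r/1=526/19321: DF=(1 − 526/19321·(0.984700))/(1+526/19321) = 4737/5000 ≈ 0.947400
step 3 [3y] swap r/1=862/28459: DF=(1 − 862/28459·(0.984700+0.947400))/(1+862/28459) = 4569/5000 ≈ 0.913800
step 4 [4y] bond c/1=1/16: DF=(176291/160000 − 1/16·(0.984700+0.947400+0.913800))/(1+1/16) = 1087/1250 ≈ 0.869600
step 5 [5y] swap r/1=1491/45664: DF=(1 − 1491/45664·(0.984700+0.947400+0.913800+0.869600))/(1+1491/45664) = 8509/10000 ≈ 0.850900
step 6 [6y] swap r/1=867/26965: DF=(1 − 867/26965·(0.984700+0.947400+0.913800+0.869600+0.850900))/(1+867/26965) = 4133/5000 ≈ 0.826600
step 7 [7y] zero: DF = P = 7841/10000 ≈ 0.784100
step 8 [8y] bond c/1=3/80: DF=(164783/160000 − 3/80·(0.984700+0.947400+0.913800+0.869600+0.850900+0.826600+0.784100))/(1+3/80) = 3847/5000 ≈ 0.769400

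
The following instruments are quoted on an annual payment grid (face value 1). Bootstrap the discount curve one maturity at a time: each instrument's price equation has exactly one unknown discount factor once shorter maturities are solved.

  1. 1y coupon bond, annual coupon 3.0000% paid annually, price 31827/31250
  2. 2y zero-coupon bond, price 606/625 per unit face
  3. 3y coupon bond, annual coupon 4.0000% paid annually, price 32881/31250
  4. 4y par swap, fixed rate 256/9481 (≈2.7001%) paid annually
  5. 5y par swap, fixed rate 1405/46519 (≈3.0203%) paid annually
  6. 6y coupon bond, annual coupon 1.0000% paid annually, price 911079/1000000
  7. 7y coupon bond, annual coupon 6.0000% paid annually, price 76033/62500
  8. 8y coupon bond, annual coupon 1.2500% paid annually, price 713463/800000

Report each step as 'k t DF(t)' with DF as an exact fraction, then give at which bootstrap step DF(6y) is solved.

step 1 [1y] bond c/1=3/100: DF=(31827/31250 − 3/100·(0))/(1+3/100) = 618/625 ≈ 0.988800
step 2 [2y] zero: DF = P = 606/625 ≈ 0.969600
step 3 [3y] bond c/1=1/25: DF=(32881/31250 − 1/25·(0.988800+0.969600))/(1+1/25) = 2341/2500 ≈ 0.936400
step 4 [4y] swap r/1=256/9481: DF=(1 − 256/9481·(0.988800+0.969600+0.936400))/(1+256/9481) = 561/625 ≈ 0.897600
step 5 [5y] swap r/1=1405/46519: DF=(1 − 1405/46519·(0.988800+0.969600+0.936400+0.897600))/(1+1405/46519) = 1719/2000 ≈ 0.859500
step 6 [6y] bond c/1=1/100: DF=(911079/1000000 − 1/100·(0.988800+0.969600+0.936400+0.897600+0.859500))/(1+1/100) = 107/125 ≈ 0.856000
step 7 [7y] bond c/1=3/50: DF=(76033/62500 − 3/50·(0.988800+0.969600+0.936400+0.897600+0.859500+0.856000))/(1+3/50) = 8359/10000 ≈ 0.835900
step 8 [8y] bond c/1=1/80: DF=(713463/800000 − 1/80·(0.988800+0.969600+0.936400+0.897600+0.859500+0.856000+0.835900))/(1+1/80) = 321/400 ≈ 0.802500

1 1 618/625
2 2 606/625
3 3 2341/2500
4 4 561/625
5 5 1719/2000
6 6 107/125
7 7 8359/10000
8 8 321/400
DF(6y) is solved at step 6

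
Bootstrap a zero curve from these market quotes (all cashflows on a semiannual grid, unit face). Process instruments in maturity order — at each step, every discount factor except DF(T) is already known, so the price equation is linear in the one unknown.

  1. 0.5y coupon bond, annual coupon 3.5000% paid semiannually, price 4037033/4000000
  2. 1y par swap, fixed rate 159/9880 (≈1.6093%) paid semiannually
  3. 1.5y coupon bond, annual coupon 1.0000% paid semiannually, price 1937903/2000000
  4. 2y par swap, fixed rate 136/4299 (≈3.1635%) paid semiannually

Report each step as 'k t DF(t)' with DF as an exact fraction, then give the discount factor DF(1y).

step 1 [0.5y] bond c/2=7/400: DF=(4037033/4000000 − 7/400·(0))/(1+7/400) = 9919/10000 ≈ 0.991900
step 2 [1y] swap r/2=159/19760: DF=(1 − 159/19760·(0.991900))/(1+159/19760) = 9841/10000 ≈ 0.984100
step 3 [1.5y] bond c/2=1/200: DF=(1937903/2000000 − 1/200·(0.991900+0.984100))/(1+1/200) = 9543/10000 ≈ 0.954300
step 4 [2y] swap r/2=68/4299: DF=(1 − 68/4299·(0.991900+0.984100+0.954300))/(1+68/4299) = 2347/2500 ≈ 0.938800

1 1/2 9919/10000
2 1 9841/10000
3 3/2 9543/10000
4 2 2347/2500
DF(1y) = 9841/10000 ≈ 0.984100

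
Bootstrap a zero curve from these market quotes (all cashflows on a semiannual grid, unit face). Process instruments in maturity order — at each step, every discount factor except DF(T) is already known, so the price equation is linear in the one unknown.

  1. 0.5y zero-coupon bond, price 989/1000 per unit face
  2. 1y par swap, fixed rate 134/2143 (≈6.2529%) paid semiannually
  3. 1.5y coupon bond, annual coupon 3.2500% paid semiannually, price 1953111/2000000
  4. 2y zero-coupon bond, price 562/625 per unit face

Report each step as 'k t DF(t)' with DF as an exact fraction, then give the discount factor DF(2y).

step 1 [0.5y] zero: DF = P = 989/1000 ≈ 0.989000
step 2 [1y] swap r/2=67/2143: DF=(1 − 67/2143·(0.989000))/(1+67/2143) = 9397/10000 ≈ 0.939700
step 3 [1.5y] bond c/2=13/800: DF=(1953111/2000000 − 13/800·(0.989000+0.939700))/(1+13/800) = 9301/10000 ≈ 0.930100
step 4 [2y] zero: DF = P = 562/625 ≈ 0.899200

1 1/2 989/1000
2 1 9397/10000
3 3/2 9301/10000
4 2 562/625
DF(2y) = 562/625 ≈ 0.899200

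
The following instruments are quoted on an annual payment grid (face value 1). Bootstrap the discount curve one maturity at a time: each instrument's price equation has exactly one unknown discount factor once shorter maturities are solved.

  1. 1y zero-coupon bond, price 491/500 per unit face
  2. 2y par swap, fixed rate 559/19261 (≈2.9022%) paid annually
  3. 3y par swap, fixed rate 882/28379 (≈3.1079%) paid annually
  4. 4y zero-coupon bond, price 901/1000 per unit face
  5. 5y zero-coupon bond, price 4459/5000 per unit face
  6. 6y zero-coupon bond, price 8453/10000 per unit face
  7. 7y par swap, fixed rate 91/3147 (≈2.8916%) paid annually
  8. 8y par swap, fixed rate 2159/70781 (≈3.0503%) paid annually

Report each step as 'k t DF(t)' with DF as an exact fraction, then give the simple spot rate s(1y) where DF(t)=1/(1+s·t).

step 1 [1y] zero: DF = P = 491/500 ≈ 0.982000
step 2 [2y] swap r/1=559/19261: DF=(1 − 559/19261·(0.982000))/(1+559/19261) = 9441/10000 ≈ 0.944100
step 3 [3y] swap r/1=882/28379: DF=(1 − 882/28379·(0.982000+0.944100))/(1+882/28379) = 4559/5000 ≈ 0.911800
step 4 [4y] zero: DF = P = 901/1000 ≈ 0.901000
step 5 [5y] zero: DF = P = 4459/5000 ≈ 0.891800
step 6 [6y] zero: DF = P = 8453/10000 ≈ 0.845300
step 7 [7y] swap r/1=91/3147: DF=(1 − 91/3147·(0.982000+0.944100+0.911800+0.901000+0.891800+0.845300))/(1+91/3147) = 409/500 ≈ 0.818000
step 8 [8y] swap r/1=2159/70781: DF=(1 − 2159/70781·(0.982000+0.944100+0.911800+0.901000+0.891800+0.845300+0.818000))/(1+2159/70781) = 7841/10000 ≈ 0.784100

1 1 491/500
2 2 9441/10000
3 3 4559/5000
4 4 901/1000
5 5 4459/5000
6 6 8453/10000
7 7 409/500
8 8 7841/10000
s(1y) = (1/(491/500) − 1)/(1) = 9/491 ≈ 1.8330%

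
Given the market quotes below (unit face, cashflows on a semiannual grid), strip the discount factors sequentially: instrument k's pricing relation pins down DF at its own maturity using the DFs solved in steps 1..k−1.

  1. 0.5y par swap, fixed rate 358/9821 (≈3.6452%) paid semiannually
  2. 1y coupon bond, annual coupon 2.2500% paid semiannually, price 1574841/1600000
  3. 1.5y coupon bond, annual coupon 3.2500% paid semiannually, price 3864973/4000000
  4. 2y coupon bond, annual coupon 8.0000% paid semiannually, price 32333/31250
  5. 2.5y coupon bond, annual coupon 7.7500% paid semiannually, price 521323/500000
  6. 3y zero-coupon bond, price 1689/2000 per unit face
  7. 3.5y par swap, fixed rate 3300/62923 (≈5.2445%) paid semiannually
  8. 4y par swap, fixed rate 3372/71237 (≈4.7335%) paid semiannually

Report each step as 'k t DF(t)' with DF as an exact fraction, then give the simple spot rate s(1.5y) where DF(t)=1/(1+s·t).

step 1 [0.5y] swap r/2=179/9821: DF=(1 − 179/9821·(0))/(1+179/9821) = 9821/10000 ≈ 0.982100
step 2 [1y] bond c/2=9/800: DF=(1574841/1600000 − 9/800·(0.982100))/(1+9/800) = 1203/1250 ≈ 0.962400
step 3 [1.5y] bond c/2=13/800: DF=(3864973/4000000 − 13/800·(0.982100+0.962400))/(1+13/800) = 9197/10000 ≈ 0.919700
step 4 [2y] bond c/2=1/25: DF=(32333/31250 − 1/25·(0.982100+0.962400+0.919700))/(1+1/25) = 8847/10000 ≈ 0.884700
step 5 [2.5y] bond c/2=31/800: DF=(521323/500000 − 31/800·(0.982100+0.962400+0.919700+0.884700))/(1+31/800) = 8639/10000 ≈ 0.863900
step 6 [3y] zero: DF = P = 1689/2000 ≈ 0.844500
step 7 [3.5y] swap r/2=1650/62923: DF=(1 − 1650/62923·(0.982100+0.962400+0.919700+0.884700+0.863900+0.844500))/(1+1650/62923) = 167/200 ≈ 0.835000
step 8 [4y] swap r/2=1686/71237: DF=(1 − 1686/71237·(0.982100+0.962400+0.919700+0.884700+0.863900+0.844500+0.835000))/(1+1686/71237) = 4157/5000 ≈ 0.831400

1 1/2 9821/10000
2 1 1203/1250
3 3/2 9197/10000
4 2 8847/10000
5 5/2 8639/10000
6 3 1689/2000
7 7/2 167/200
8 4 4157/5000
s(1.5y) = (1/(9197/10000) − 1)/(3/2) = 1606/27591 ≈ 5.8207%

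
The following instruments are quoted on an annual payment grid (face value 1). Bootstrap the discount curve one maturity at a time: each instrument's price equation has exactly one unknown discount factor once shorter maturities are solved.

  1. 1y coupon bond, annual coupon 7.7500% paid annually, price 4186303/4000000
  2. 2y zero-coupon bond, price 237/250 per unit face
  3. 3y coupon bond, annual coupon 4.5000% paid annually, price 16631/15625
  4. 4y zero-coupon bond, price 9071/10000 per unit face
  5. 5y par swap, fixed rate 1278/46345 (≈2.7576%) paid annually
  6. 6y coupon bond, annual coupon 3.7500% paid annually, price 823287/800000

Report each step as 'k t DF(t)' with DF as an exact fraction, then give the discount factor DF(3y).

step 1 [1y] bond c/1=31/400: DF=(4186303/4000000 − 31/400·(0))/(1+31/400) = 9713/10000 ≈ 0.971300
step 2 [2y] zero: DF = P = 237/250 ≈ 0.948000
step 3 [3y] bond c/1=9/200: DF=(16631/15625 − 9/200·(0.971300+0.948000))/(1+9/200) = 9359/10000 ≈ 0.935900
step 4 [4y] zero: DF = P = 9071/10000 ≈ 0.907100
step 5 [5y] swap r/1=1278/46345: DF=(1 − 1278/46345·(0.971300+0.948000+0.935900+0.907100))/(1+1278/46345) = 4361/5000 ≈ 0.872200
step 6 [6y] bond c/1=3/80: DF=(823287/800000 − 3/80·(0.971300+0.948000+0.935900+0.907100+0.872200))/(1+3/80) = 2061/2500 ≈ 0.824400

1 1 9713/10000
2 2 237/250
3 3 9359/10000
4 4 9071/10000
5 5 4361/5000
6 6 2061/2500
DF(3y) = 9359/10000 ≈ 0.935900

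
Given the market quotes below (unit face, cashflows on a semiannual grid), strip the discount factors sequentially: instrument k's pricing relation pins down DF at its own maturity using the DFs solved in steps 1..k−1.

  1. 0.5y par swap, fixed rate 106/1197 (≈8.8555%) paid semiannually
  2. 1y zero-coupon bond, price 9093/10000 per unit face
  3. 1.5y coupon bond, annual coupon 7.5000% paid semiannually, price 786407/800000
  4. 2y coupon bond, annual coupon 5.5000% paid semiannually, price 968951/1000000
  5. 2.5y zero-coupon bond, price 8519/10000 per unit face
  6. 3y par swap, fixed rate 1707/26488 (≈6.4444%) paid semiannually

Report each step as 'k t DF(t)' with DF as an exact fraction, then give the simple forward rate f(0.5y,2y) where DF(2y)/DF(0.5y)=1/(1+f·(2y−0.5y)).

1 1/2 1197/1250
2 1 9093/10000
3 3/2 22/25
4 2 1739/2000
5 5/2 8519/10000
6 3 8293/10000
f(0.5y,2y) = ((1197/1250)/(1739/2000) − 1)/(3/2) = 1762/26085 ≈ 6.7548%

step 1 [0.5y] swap r/2=53/1197: DF=(1 − 53/1197·(0))/(1+53/1197) = 1197/1250 ≈ 0.957600
step 2 [1y] zero: DF = P = 9093/10000 ≈ 0.909300
step 3 [1.5y] bond c/2=3/80: DF=(786407/800000 − 3/80·(0.957600+0.909300))/(1+3/80) = 22/25 ≈ 0.880000
step 4 [2y] bond c/2=11/400: DF=(968951/1000000 − 11/400·(0.957600+0.909300+0.880000))/(1+11/400) = 1739/2000 ≈ 0.869500
step 5 [2.5y] zero: DF = P = 8519/10000 ≈ 0.851900
step 6 [3y] swap r/2=1707/52976: DF=(1 − 1707/52976·(0.957600+0.909300+0.880000+0.869500+0.851900))/(1+1707/52976) = 8293/10000 ≈ 0.829300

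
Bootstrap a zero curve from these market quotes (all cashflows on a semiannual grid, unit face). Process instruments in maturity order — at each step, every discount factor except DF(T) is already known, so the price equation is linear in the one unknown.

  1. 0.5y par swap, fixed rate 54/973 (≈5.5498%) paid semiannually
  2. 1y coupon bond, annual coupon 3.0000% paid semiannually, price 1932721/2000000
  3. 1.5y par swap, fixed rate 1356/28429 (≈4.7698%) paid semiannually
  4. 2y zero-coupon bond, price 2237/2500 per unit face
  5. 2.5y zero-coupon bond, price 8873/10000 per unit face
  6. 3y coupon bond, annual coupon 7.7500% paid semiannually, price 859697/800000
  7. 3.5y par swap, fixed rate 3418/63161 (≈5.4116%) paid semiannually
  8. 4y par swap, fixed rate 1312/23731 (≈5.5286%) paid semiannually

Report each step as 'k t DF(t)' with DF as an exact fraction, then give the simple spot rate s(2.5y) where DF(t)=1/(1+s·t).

step 1 [0.5y] swap r/2=27/973: DF=(1 − 27/973·(0))/(1+27/973) = 973/1000 ≈ 0.973000
step 2 [1y] bond c/2=3/200: DF=(1932721/2000000 − 3/200·(0.973000))/(1+3/200) = 9377/10000 ≈ 0.937700
step 3 [1.5y] swap r/2=678/28429: DF=(1 − 678/28429·(0.973000+0.937700))/(1+678/28429) = 4661/5000 ≈ 0.932200
step 4 [2y] zero: DF = P = 2237/2500 ≈ 0.894800
step 5 [2.5y] zero: DF = P = 8873/10000 ≈ 0.887300
step 6 [3y] bond c/2=31/800: DF=(859697/800000 − 31/800·(0.973000+0.937700+0.932200+0.894800+0.887300))/(1+31/800) = 431/500 ≈ 0.862000
step 7 [3.5y] swap r/2=1709/63161: DF=(1 − 1709/63161·(0.973000+0.937700+0.932200+0.894800+0.887300+0.862000))/(1+1709/63161) = 8291/10000 ≈ 0.829100
step 8 [4y] swap r/2=656/23731: DF=(1 − 656/23731·(0.973000+0.937700+0.932200+0.894800+0.887300+0.862000+0.829100))/(1+656/23731) = 502/625 ≈ 0.803200

1 1/2 973/1000
2 1 9377/10000
3 3/2 4661/5000
4 2 2237/2500
5 5/2 8873/10000
6 3 431/500
7 7/2 8291/10000
8 4 502/625
s(2.5y) = (1/(8873/10000) − 1)/(5/2) = 2254/44365 ≈ 5.0806%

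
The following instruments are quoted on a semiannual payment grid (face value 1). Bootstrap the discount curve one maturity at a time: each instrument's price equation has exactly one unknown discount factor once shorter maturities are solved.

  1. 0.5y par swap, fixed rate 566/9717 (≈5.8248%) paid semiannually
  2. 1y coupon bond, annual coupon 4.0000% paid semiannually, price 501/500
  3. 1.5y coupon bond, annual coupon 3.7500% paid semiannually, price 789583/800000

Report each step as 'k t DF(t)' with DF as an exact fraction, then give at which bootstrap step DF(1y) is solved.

step 1 [0.5y] swap r/2=283/9717: DF=(1 − 283/9717·(0))/(1+283/9717) = 9717/10000 ≈ 0.971700
step 2 [1y] bond c/2=1/50: DF=(501/500 − 1/50·(0.971700))/(1+1/50) = 9633/10000 ≈ 0.963300
step 3 [1.5y] bond c/2=3/160: DF=(789583/800000 − 3/160·(0.971700+0.963300))/(1+3/160) = 2333/2500 ≈ 0.933200

1 1/2 9717/10000
2 1 9633/10000
3 3/2 2333/2500
DF(1y) is solved at step 2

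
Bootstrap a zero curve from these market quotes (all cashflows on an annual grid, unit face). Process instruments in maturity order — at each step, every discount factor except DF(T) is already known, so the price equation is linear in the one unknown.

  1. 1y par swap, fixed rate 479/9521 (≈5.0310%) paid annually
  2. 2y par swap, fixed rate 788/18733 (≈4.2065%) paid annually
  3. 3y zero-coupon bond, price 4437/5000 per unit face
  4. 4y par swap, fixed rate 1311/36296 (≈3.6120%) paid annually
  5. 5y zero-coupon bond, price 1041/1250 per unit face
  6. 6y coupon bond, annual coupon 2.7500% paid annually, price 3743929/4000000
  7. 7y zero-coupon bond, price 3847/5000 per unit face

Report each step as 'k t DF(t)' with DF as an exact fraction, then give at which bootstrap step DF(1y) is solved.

1 1 9521/10000
2 2 2303/2500
3 3 4437/5000
4 4 8689/10000
5 5 1041/1250
6 6 1583/2000
7 7 3847/5000
DF(1y) is solved at step 1

step 1 [1y] swap r/1=479/9521: DF=(1 − 479/9521·(0))/(1+479/9521) = 9521/10000 ≈ 0.952100
step 2 [2y] swap r/1=788/18733: DF=(1 − 788/18733·(0.952100))/(1+788/18733) = 2303/2500 ≈ 0.921200
step 3 [3y] zero: DF = P = 4437/5000 ≈ 0.887400
step 4 [4y] swap r/1=1311/36296: DF=(1 − 1311/36296·(0.952100+0.921200+0.887400))/(1+1311/36296) = 8689/10000 ≈ 0.868900
step 5 [5y] zero: DF = P = 1041/1250 ≈ 0.832800
step 6 [6y] bond c/1=11/400: DF=(3743929/4000000 − 11/400·(0.952100+0.921200+0.887400+0.868900+0.832800))/(1+11/400) = 1583/2000 ≈ 0.791500
step 7 [7y] zero: DF = P = 3847/5000 ≈ 0.769400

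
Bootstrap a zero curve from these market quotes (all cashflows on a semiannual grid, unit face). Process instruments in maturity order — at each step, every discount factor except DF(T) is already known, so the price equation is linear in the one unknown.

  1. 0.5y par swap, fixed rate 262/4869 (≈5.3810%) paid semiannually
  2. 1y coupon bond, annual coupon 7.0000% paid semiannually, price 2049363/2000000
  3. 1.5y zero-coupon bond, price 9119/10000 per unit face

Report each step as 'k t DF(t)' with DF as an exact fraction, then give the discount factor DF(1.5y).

1 1/2 4869/5000
2 1 9571/10000
3 3/2 9119/10000
DF(1.5y) = 9119/10000 ≈ 0.911900

step 1 [0.5y] swap r/2=131/4869: DF=(1 − 131/4869·(0))/(1+131/4869) = 4869/5000 ≈ 0.973800
step 2 [1y] bond c/2=7/200: DF=(2049363/2000000 − 7/200·(0.973800))/(1+7/200) = 9571/10000 ≈ 0.957100
step 3 [1.5y] zero: DF = P = 9119/10000 ≈ 0.911900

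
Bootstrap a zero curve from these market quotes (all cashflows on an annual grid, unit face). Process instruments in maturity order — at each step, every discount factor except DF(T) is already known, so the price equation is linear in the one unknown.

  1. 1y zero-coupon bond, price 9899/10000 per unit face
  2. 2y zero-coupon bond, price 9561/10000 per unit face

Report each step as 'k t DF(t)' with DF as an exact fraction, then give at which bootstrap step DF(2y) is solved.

1 1 9899/10000
2 2 9561/10000
DF(2y) is solved at step 2

step 1 [1y] zero: DF = P = 9899/10000 ≈ 0.989900
step 2 [2y] zero: DF = P = 9561/10000 ≈ 0.956100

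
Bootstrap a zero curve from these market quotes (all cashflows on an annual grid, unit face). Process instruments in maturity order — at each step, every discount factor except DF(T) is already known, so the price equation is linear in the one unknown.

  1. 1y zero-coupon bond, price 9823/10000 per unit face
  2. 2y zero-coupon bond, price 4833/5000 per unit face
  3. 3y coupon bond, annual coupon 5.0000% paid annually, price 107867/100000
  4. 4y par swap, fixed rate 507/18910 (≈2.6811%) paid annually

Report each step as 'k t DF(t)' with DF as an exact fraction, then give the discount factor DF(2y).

step 1 [1y] zero: DF = P = 9823/10000 ≈ 0.982300
step 2 [2y] zero: DF = P = 4833/5000 ≈ 0.966600
step 3 [3y] bond c/1=1/20: DF=(107867/100000 − 1/20·(0.982300+0.966600))/(1+1/20) = 1869/2000 ≈ 0.934500
step 4 [4y] swap r/1=507/18910: DF=(1 − 507/18910·(0.982300+0.966600+0.934500))/(1+507/18910) = 4493/5000 ≈ 0.898600

1 1 9823/10000
2 2 4833/5000
3 3 1869/2000
4 4 4493/5000
DF(2y) = 4833/5000 ≈ 0.966600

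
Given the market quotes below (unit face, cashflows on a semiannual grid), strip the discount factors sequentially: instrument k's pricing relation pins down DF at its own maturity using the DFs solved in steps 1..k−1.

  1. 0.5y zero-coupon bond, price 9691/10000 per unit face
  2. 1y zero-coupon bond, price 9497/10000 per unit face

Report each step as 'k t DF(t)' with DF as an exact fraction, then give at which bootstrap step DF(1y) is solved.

step 1 [0.5y] zero: DF = P = 9691/10000 ≈ 0.969100
step 2 [1y] zero: DF = P = 9497/10000 ≈ 0.949700

1 1/2 9691/10000
2 1 9497/10000
DF(1y) is solved at step 2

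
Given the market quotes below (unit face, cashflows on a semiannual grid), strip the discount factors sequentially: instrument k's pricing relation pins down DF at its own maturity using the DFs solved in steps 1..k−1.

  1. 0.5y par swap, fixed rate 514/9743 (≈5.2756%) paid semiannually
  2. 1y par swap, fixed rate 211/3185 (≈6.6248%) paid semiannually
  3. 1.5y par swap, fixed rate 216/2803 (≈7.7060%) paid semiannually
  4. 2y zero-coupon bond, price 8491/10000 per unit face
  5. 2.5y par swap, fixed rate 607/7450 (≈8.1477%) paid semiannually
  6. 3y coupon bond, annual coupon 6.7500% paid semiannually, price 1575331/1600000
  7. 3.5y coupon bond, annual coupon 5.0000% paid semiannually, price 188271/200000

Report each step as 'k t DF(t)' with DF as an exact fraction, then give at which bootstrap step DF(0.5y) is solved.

step 1 [0.5y] swap r/2=257/9743: DF=(1 − 257/9743·(0))/(1+257/9743) = 9743/10000 ≈ 0.974300
step 2 [1y] swap r/2=211/6370: DF=(1 − 211/6370·(0.974300))/(1+211/6370) = 9367/10000 ≈ 0.936700
step 3 [1.5y] swap r/2=108/2803: DF=(1 − 108/2803·(0.974300+0.936700))/(1+108/2803) = 223/250 ≈ 0.892000
step 4 [2y] zero: DF = P = 8491/10000 ≈ 0.849100
step 5 [2.5y] swap r/2=607/14900: DF=(1 − 607/14900·(0.974300+0.936700+0.892000+0.849100))/(1+607/14900) = 8179/10000 ≈ 0.817900
step 6 [3y] bond c/2=27/800: DF=(1575331/1600000 − 27/800·(0.974300+0.936700+0.892000+0.849100+0.817900))/(1+27/800) = 1613/2000 ≈ 0.806500
step 7 [3.5y] bond c/2=1/40: DF=(188271/200000 − 1/40·(0.974300+0.936700+0.892000+0.849100+0.817900+0.806500))/(1+1/40) = 7897/10000 ≈ 0.789700

1 1/2 9743/10000
2 1 9367/10000
3 3/2 223/250
4 2 8491/10000
5 5/2 8179/10000
6 3 1613/2000
7 7/2 7897/10000
DF(0.5y) is solved at step 1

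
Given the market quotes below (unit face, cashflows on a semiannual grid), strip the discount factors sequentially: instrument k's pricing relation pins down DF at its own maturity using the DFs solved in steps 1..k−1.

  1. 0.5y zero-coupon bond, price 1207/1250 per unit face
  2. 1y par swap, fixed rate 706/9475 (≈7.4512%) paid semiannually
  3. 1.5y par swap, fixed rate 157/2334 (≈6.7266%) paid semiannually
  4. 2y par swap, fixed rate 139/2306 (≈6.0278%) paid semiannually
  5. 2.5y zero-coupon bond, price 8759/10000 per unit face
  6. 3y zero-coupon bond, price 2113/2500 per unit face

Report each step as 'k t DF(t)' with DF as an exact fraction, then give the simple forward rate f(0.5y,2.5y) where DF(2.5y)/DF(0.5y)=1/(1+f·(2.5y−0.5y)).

1 1/2 1207/1250
2 1 4647/5000
3 3/2 4529/5000
4 2 1111/1250
5 5/2 8759/10000
6 3 2113/2500
f(0.5y,2.5y) = ((1207/1250)/(8759/10000) − 1)/(2) = 897/17518 ≈ 5.1204%

step 1 [0.5y] zero: DF = P = 1207/1250 ≈ 0.965600
step 2 [1y] swap r/2=353/9475: DF=(1 − 353/9475·(0.965600))/(1+353/9475) = 4647/5000 ≈ 0.929400
step 3 [1.5y] swap r/2=157/4668: DF=(1 − 157/4668·(0.965600+0.929400))/(1+157/4668) = 4529/5000 ≈ 0.905800
step 4 [2y] swap r/2=139/4612: DF=(1 − 139/4612·(0.965600+0.929400+0.905800))/(1+139/4612) = 1111/1250 ≈ 0.888800
step 5 [2.5y] zero: DF = P = 8759/10000 ≈ 0.875900
step 6 [3y] zero: DF = P = 2113/2500 ≈ 0.845200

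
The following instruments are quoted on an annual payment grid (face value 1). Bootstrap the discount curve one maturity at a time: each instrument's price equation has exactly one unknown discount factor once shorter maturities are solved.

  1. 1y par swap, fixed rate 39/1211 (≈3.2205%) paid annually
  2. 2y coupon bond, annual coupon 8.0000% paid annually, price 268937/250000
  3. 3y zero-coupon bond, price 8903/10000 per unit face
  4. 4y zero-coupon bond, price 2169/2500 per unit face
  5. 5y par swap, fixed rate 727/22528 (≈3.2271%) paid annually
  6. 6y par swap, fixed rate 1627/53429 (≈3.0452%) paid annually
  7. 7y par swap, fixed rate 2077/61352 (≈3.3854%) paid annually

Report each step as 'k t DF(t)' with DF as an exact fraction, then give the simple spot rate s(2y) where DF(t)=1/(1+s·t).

1 1 1211/1250
2 2 9243/10000
3 3 8903/10000
4 4 2169/2500
5 5 4273/5000
6 6 8373/10000
7 7 7923/10000
s(2y) = (1/(9243/10000) − 1)/(2) = 757/18486 ≈ 4.0950%

step 1 [1y] swap r/1=39/1211: DF=(1 − 39/1211·(0))/(1+39/1211) = 1211/1250 ≈ 0.968800
step 2 [2y] bond c/1=2/25: DF=(268937/250000 − 2/25·(0.968800))/(1+2/25) = 9243/10000 ≈ 0.924300
step 3 [3y] zero: DF = P = 8903/10000 ≈ 0.890300
step 4 [4y] zero: DF = P = 2169/2500 ≈ 0.867600
step 5 [5y] swap r/1=727/22528: DF=(1 − 727/22528·(0.968800+0.924300+0.890300+0.867600))/(1+727/22528) = 4273/5000 ≈ 0.854600
step 6 [6y] swap r/1=1627/53429: DF=(1 − 1627/53429·(0.968800+0.924300+0.890300+0.867600+0.854600))/(1+1627/53429) = 8373/10000 ≈ 0.837300
step 7 [7y] swap r/1=2077/61352: DF=(1 − 2077/61352·(0.968800+0.924300+0.890300+0.867600+0.854600+0.837300))/(1+2077/61352) = 7923/10000 ≈ 0.792300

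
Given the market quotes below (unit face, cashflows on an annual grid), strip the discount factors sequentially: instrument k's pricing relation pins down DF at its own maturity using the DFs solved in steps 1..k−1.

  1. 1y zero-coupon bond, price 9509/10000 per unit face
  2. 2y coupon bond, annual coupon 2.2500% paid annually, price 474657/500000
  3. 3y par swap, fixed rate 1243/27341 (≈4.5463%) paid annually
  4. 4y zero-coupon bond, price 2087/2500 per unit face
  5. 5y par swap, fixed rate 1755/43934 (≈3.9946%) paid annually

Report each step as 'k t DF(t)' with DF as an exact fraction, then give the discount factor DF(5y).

step 1 [1y] zero: DF = P = 9509/10000 ≈ 0.950900
step 2 [2y] bond c/1=9/400: DF=(474657/500000 − 9/400·(0.950900))/(1+9/400) = 363/400 ≈ 0.907500
step 3 [3y] swap r/1=1243/27341: DF=(1 − 1243/27341·(0.950900+0.907500))/(1+1243/27341) = 8757/10000 ≈ 0.875700
step 4 [4y] zero: DF = P = 2087/2500 ≈ 0.834800
step 5 [5y] swap r/1=1755/43934: DF=(1 − 1755/43934·(0.950900+0.907500+0.875700+0.834800))/(1+1755/43934) = 1649/2000 ≈ 0.824500

1 1 9509/10000
2 2 363/400
3 3 8757/10000
4 4 2087/2500
5 5 1649/2000
DF(5y) = 1649/2000 ≈ 0.824500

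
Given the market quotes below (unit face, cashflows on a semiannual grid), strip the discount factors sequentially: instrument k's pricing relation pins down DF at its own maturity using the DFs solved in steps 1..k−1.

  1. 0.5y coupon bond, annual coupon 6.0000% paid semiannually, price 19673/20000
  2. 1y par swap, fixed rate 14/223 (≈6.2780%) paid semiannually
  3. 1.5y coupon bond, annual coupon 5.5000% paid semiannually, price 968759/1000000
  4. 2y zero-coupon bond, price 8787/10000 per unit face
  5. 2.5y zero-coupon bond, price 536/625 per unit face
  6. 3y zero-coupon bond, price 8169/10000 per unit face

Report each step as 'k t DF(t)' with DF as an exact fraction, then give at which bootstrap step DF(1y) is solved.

1 1/2 191/200
2 1 1881/2000
3 3/2 8921/10000
4 2 8787/10000
5 5/2 536/625
6 3 8169/10000
DF(1y) is solved at step 2

step 1 [0.5y] bond c/2=3/100: DF=(19673/20000 − 3/100·(0))/(1+3/100) = 191/200 ≈ 0.955000
step 2 [1y] swap r/2=7/223: DF=(1 − 7/223·(0.955000))/(1+7/223) = 1881/2000 ≈ 0.940500
step 3 [1.5y] bond c/2=11/400: DF=(968759/1000000 − 11/400·(0.955000+0.940500))/(1+11/400) = 8921/10000 ≈ 0.892100
step 4 [2y] zero: DF = P = 8787/10000 ≈ 0.878700
step 5 [2.5y] zero: DF = P = 536/625 ≈ 0.857600
step 6 [3y] zero: DF = P = 8169/10000 ≈ 0.816900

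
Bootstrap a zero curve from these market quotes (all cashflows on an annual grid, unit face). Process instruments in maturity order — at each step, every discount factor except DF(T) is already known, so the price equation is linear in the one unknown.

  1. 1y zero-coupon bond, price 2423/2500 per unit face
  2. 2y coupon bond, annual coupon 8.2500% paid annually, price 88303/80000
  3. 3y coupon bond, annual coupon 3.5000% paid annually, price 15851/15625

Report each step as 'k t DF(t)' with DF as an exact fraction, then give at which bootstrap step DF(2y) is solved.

step 1 [1y] zero: DF = P = 2423/2500 ≈ 0.969200
step 2 [2y] bond c/1=33/400: DF=(88303/80000 − 33/400·(0.969200))/(1+33/400) = 4729/5000 ≈ 0.945800
step 3 [3y] bond c/1=7/200: DF=(15851/15625 − 7/200·(0.969200+0.945800))/(1+7/200) = 4577/5000 ≈ 0.915400

1 1 2423/2500
2 2 4729/5000
3 3 4577/5000
DF(2y) is solved at step 2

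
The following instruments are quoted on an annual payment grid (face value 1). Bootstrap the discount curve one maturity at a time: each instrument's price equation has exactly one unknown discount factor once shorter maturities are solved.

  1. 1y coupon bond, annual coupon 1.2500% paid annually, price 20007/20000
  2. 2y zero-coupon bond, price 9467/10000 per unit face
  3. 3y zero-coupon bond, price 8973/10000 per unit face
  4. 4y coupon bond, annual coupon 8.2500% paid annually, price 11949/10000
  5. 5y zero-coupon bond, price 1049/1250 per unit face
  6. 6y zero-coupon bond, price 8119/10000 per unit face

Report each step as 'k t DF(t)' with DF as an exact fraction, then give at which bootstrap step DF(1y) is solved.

step 1 [1y] bond c/1=1/80: DF=(20007/20000 − 1/80·(0))/(1+1/80) = 247/250 ≈ 0.988000
step 2 [2y] zero: DF = P = 9467/10000 ≈ 0.946700
step 3 [3y] zero: DF = P = 8973/10000 ≈ 0.897300
step 4 [4y] bond c/1=33/400: DF=(11949/10000 − 33/400·(0.988000+0.946700+0.897300))/(1+33/400) = 111/125 ≈ 0.888000
step 5 [5y] zero: DF = P = 1049/1250 ≈ 0.839200
step 6 [6y] zero: DF = P = 8119/10000 ≈ 0.811900

1 1 247/250
2 2 9467/10000
3 3 8973/10000
4 4 111/125
5 5 1049/1250
6 6 8119/10000
DF(1y) is solved at step 1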